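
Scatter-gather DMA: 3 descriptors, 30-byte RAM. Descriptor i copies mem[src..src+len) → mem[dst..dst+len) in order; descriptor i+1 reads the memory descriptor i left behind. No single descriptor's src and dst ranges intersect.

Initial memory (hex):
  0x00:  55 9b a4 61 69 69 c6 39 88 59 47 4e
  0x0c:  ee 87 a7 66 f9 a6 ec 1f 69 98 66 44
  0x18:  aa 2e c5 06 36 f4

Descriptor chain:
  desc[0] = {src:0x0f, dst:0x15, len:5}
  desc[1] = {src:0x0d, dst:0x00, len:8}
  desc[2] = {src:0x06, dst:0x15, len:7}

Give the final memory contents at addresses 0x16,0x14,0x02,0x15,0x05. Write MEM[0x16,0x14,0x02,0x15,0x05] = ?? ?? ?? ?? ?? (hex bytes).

  after D0: wrote 5B at 0x15 = 66f9a6ec1f
  after D1: wrote 8B at 0x00 = 87a766f9a6ec1f69
  after D2: wrote 7B at 0x15 = 1f698859474eee
query mem[0x16]=0x69, mem[0x14]=0x69, mem[0x02]=0x66, mem[0x15]=0x1f, mem[0x05]=0xec

MEM[0x16,0x14,0x02,0x15,0x05] = 69 69 66 1f ec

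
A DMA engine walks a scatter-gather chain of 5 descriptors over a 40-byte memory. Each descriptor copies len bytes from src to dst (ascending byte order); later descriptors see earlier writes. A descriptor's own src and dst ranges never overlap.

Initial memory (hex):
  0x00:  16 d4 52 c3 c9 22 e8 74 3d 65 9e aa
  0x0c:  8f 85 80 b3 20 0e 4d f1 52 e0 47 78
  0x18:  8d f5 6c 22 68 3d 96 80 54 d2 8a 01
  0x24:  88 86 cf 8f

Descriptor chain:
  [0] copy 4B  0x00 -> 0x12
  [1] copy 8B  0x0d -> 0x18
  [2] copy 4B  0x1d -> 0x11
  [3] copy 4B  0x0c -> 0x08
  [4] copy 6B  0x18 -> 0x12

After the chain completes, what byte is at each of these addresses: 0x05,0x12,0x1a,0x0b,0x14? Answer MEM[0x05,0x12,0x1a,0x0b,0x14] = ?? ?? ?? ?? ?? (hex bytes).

MEM[0x05,0x12,0x1a,0x0b,0x14] = 22 85 b3 b3 b3

D0: mem[0x12..0x15] <- [16 d4 52 c3]
D1: mem[0x18..0x1f] <- [85 80 b3 20 0e 16 d4 52]
D2: mem[0x11..0x14] <- [16 d4 52 54]
D3: mem[0x08..0x0b] <- [8f 85 80 b3]
D4: mem[0x12..0x17] <- [85 80 b3 20 0e 16]
query mem[0x05]=0x22, mem[0x12]=0x85, mem[0x1a]=0xb3, mem[0x0b]=0xb3, mem[0x14]=0xb3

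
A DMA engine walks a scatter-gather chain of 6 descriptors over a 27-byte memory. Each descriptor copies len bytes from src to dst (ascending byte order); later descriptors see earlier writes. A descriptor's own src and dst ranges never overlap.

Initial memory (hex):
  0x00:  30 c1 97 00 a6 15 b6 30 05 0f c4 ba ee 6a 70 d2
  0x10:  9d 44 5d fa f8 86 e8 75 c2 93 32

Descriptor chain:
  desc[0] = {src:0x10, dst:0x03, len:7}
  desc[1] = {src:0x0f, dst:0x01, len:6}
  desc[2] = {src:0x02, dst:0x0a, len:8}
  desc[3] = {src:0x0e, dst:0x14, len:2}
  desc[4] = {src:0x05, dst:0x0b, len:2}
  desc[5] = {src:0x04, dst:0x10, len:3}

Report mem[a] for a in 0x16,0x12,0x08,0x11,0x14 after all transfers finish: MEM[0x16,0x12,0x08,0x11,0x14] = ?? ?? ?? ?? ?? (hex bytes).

  after D0: wrote 7B at 0x03 = 9d445dfaf886e8
  after D1: wrote 6B at 0x01 = d29d445dfaf8
  after D2: wrote 8B at 0x0a = 9d445dfaf8f886e8
  after D3: wrote 2B at 0x14 = f8f8
  after D4: wrote 2B at 0x0b = faf8
  after D5: wrote 3B at 0x10 = 5dfaf8
query mem[0x16]=0xe8, mem[0x12]=0xf8, mem[0x08]=0x86, mem[0x11]=0xfa, mem[0x14]=0xf8

MEM[0x16,0x12,0x08,0x11,0x14] = e8 f8 86 fa f8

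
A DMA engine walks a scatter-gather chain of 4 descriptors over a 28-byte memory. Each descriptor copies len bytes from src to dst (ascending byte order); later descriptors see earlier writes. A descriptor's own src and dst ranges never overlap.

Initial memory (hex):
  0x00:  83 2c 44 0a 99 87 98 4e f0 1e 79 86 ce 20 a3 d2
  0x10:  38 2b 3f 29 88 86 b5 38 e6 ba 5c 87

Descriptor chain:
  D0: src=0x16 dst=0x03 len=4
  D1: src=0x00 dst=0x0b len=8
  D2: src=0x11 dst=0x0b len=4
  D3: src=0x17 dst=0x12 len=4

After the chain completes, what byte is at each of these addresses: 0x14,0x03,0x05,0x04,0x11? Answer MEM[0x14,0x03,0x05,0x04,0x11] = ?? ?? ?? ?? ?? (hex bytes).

MEM[0x14,0x03,0x05,0x04,0x11] = ba b5 e6 38 ba

  after D0: wrote 4B at 0x03 = b538e6ba
  after D1: wrote 8B at 0x0b = 832c44b538e6ba4e
  after D2: wrote 4B at 0x0b = ba4e2988
  after D3: wrote 4B at 0x12 = 38e6ba5c
query mem[0x14]=0xba, mem[0x03]=0xb5, mem[0x05]=0xe6, mem[0x04]=0x38, mem[0x11]=0xba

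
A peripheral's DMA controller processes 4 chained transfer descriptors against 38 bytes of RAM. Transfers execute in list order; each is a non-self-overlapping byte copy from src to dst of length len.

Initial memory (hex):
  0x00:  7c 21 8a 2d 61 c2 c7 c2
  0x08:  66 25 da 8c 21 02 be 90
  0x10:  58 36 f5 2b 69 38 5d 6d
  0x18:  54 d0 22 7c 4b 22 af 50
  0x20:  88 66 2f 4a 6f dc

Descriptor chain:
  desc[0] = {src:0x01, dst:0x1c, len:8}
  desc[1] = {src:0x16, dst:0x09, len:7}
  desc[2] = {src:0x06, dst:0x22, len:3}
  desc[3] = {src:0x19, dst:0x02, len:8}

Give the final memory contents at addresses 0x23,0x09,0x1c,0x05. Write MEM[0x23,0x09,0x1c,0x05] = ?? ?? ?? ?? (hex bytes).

MEM[0x23,0x09,0x1c,0x05] = c2 c2 21 21

[0] 0x01->0x1c len=8 : 21 8a 2d 61 c2 c7 c2 66
[1] 0x16->0x09 len=7 : 5d 6d 54 d0 22 7c 21
[2] 0x06->0x22 len=3 : c7 c2 66
[3] 0x19->0x02 len=8 : d0 22 7c 21 8a 2d 61 c2
query mem[0x23]=0xc2, mem[0x09]=0xc2, mem[0x1c]=0x21, mem[0x05]=0x21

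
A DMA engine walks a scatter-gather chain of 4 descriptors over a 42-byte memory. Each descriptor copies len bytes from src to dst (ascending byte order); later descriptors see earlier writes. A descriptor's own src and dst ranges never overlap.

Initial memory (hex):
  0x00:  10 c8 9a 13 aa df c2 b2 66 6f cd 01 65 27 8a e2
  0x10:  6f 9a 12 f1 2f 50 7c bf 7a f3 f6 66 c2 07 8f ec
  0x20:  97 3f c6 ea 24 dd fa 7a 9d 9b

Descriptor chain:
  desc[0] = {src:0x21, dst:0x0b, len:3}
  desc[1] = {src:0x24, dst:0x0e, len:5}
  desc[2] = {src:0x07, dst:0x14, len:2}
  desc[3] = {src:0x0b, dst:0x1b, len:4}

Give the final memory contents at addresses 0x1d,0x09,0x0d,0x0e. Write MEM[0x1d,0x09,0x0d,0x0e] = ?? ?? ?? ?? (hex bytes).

MEM[0x1d,0x09,0x0d,0x0e] = ea 6f ea 24

[0] 0x21->0x0b len=3 : 3f c6 ea
[1] 0x24->0x0e len=5 : 24 dd fa 7a 9d
[2] 0x07->0x14 len=2 : b2 66
[3] 0x0b->0x1b len=4 : 3f c6 ea 24
query mem[0x1d]=0xea, mem[0x09]=0x6f, mem[0x0d]=0xea, mem[0x0e]=0x24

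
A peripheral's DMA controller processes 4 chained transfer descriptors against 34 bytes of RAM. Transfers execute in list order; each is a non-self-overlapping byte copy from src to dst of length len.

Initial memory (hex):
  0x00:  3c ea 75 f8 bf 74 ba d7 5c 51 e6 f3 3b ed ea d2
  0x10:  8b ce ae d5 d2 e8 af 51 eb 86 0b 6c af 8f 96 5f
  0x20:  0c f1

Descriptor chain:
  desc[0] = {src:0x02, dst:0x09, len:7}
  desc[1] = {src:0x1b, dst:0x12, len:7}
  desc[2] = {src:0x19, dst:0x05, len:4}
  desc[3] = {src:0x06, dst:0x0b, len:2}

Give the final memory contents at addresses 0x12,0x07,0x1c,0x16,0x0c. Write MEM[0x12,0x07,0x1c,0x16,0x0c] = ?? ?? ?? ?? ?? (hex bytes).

[0] 0x02->0x09 len=7 : 75 f8 bf 74 ba d7 5c
[1] 0x1b->0x12 len=7 : 6c af 8f 96 5f 0c f1
[2] 0x19->0x05 len=4 : 86 0b 6c af
[3] 0x06->0x0b len=2 : 0b 6c
query mem[0x12]=0x6c, mem[0x07]=0x6c, mem[0x1c]=0xaf, mem[0x16]=0x5f, mem[0x0c]=0x6c

MEM[0x12,0x07,0x1c,0x16,0x0c] = 6c 6c af 5f 6c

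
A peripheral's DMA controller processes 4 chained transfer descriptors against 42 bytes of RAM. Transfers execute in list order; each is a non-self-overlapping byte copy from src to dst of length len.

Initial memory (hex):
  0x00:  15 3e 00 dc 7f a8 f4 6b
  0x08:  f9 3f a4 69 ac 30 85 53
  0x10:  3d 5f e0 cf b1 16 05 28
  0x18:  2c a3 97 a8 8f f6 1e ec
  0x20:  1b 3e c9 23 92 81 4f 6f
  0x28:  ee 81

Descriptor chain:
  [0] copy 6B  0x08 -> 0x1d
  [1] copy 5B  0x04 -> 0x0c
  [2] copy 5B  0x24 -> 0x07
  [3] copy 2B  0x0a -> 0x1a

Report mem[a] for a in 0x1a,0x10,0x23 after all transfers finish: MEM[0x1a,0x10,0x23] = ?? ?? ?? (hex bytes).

MEM[0x1a,0x10,0x23] = 6f f9 23

[0] 0x08->0x1d len=6 : f9 3f a4 69 ac 30
[1] 0x04->0x0c len=5 : 7f a8 f4 6b f9
[2] 0x24->0x07 len=5 : 92 81 4f 6f ee
[3] 0x0a->0x1a len=2 : 6f ee
query mem[0x1a]=0x6f, mem[0x10]=0xf9, mem[0x23]=0x23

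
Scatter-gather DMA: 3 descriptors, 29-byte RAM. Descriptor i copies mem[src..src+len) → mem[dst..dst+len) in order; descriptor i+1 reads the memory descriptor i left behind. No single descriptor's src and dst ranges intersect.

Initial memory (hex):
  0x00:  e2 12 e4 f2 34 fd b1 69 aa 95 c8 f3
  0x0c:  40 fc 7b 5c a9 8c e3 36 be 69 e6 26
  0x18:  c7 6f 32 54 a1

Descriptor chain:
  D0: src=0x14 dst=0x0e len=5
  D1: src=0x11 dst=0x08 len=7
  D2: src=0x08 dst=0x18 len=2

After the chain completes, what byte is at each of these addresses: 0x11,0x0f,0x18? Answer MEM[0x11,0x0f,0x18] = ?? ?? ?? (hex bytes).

MEM[0x11,0x0f,0x18] = 26 69 26

D0: mem[0x0e..0x12] <- [be 69 e6 26 c7]
D1: mem[0x08..0x0e] <- [26 c7 36 be 69 e6 26]
D2: mem[0x18..0x19] <- [26 c7]
query mem[0x11]=0x26, mem[0x0f]=0x69, mem[0x18]=0x26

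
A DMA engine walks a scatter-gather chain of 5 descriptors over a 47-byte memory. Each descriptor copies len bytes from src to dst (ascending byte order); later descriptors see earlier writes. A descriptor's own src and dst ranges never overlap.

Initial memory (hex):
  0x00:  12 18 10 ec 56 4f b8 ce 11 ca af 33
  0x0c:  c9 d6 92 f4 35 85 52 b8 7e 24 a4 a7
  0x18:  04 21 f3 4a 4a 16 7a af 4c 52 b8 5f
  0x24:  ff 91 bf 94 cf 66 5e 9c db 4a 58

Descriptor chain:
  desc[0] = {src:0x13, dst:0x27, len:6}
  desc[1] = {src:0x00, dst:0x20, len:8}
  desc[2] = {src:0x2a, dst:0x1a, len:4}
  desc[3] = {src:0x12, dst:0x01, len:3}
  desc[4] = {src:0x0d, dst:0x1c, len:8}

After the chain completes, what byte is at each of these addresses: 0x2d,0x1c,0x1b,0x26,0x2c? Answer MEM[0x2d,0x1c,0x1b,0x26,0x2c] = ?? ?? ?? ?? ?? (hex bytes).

[0] 0x13->0x27 len=6 : b8 7e 24 a4 a7 04
[1] 0x00->0x20 len=8 : 12 18 10 ec 56 4f b8 ce
[2] 0x2a->0x1a len=4 : a4 a7 04 4a
[3] 0x12->0x01 len=3 : 52 b8 7e
[4] 0x0d->0x1c len=8 : d6 92 f4 35 85 52 b8 7e
query mem[0x2d]=0x4a, mem[0x1c]=0xd6, mem[0x1b]=0xa7, mem[0x26]=0xb8, mem[0x2c]=0x04

MEM[0x2d,0x1c,0x1b,0x26,0x2c] = 4a d6 a7 b8 04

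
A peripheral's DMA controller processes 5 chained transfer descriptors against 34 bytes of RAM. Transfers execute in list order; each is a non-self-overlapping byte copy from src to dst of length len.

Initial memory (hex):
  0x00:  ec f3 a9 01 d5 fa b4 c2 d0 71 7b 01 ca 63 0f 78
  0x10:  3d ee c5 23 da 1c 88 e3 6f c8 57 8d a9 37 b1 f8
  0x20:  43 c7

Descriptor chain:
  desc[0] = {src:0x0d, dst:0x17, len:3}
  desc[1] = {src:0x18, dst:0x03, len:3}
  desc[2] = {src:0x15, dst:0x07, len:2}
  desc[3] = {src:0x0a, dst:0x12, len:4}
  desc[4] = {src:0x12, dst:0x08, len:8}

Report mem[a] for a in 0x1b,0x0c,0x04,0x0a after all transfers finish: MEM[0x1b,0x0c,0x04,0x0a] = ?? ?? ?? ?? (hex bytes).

[0] 0x0d->0x17 len=3 : 63 0f 78
[1] 0x18->0x03 len=3 : 0f 78 57
[2] 0x15->0x07 len=2 : 1c 88
[3] 0x0a->0x12 len=4 : 7b 01 ca 63
[4] 0x12->0x08 len=8 : 7b 01 ca 63 88 63 0f 78
query mem[0x1b]=0x8d, mem[0x0c]=0x88, mem[0x04]=0x78, mem[0x0a]=0xca

MEM[0x1b,0x0c,0x04,0x0a] = 8d 88 78 ca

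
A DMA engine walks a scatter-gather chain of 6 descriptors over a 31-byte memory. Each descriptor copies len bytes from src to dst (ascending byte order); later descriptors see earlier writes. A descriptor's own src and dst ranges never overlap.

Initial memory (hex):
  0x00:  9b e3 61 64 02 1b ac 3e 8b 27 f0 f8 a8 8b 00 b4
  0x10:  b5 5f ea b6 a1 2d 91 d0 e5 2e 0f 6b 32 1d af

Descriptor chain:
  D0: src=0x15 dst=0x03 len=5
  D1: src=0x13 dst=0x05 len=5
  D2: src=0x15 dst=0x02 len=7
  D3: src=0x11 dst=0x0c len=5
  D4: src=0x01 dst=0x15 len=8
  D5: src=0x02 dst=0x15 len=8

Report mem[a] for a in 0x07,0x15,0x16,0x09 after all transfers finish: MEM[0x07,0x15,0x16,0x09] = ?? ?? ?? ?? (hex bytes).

  after D0: wrote 5B at 0x03 = 2d91d0e52e
  after D1: wrote 5B at 0x05 = b6a12d91d0
  after D2: wrote 7B at 0x02 = 2d91d0e52e0f6b
  after D3: wrote 5B at 0x0c = 5feab6a12d
  after D4: wrote 8B at 0x15 = e32d91d0e52e0f6b
  after D5: wrote 8B at 0x15 = 2d91d0e52e0f6bd0
query mem[0x07]=0x0f, mem[0x15]=0x2d, mem[0x16]=0x91, mem[0x09]=0xd0

MEM[0x07,0x15,0x16,0x09] = 0f 2d 91 d0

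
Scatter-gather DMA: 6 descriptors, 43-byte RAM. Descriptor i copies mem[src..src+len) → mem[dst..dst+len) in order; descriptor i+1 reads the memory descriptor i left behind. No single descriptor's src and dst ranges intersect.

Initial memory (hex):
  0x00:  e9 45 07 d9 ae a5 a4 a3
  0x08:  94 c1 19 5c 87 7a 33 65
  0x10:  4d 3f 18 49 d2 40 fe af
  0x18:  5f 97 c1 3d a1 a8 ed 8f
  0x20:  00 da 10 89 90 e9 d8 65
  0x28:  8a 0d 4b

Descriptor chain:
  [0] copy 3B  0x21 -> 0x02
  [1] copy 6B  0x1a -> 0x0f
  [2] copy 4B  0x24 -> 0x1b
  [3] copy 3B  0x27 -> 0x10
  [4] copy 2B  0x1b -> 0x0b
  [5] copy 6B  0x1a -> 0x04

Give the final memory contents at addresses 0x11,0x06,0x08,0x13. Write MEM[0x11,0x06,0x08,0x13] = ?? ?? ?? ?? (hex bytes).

MEM[0x11,0x06,0x08,0x13] = 8a e9 65 ed

#0 dst[0x02+3] := {0xda,0x10,0x89}
#1 dst[0x0f+6] := {0xc1,0x3d,0xa1,0xa8,0xed,0x8f}
#2 dst[0x1b+4] := {0x90,0xe9,0xd8,0x65}
#3 dst[0x10+3] := {0x65,0x8a,0x0d}
#4 dst[0x0b+2] := {0x90,0xe9}
#5 dst[0x04+6] := {0xc1,0x90,0xe9,0xd8,0x65,0x8f}
query mem[0x11]=0x8a, mem[0x06]=0xe9, mem[0x08]=0x65, mem[0x13]=0xed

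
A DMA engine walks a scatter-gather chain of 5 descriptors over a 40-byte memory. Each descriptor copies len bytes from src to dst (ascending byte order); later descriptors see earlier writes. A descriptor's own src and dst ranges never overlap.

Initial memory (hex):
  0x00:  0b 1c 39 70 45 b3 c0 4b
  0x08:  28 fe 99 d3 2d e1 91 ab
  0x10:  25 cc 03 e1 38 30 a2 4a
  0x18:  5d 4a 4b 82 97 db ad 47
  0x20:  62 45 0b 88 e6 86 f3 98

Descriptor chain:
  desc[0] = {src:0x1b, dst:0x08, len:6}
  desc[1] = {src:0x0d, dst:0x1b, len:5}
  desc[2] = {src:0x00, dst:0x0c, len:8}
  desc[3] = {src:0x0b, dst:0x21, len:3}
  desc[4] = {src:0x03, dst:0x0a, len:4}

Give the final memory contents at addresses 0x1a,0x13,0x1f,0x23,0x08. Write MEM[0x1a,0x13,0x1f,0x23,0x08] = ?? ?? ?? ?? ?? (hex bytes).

MEM[0x1a,0x13,0x1f,0x23,0x08] = 4b 4b cc 1c 82

[0] 0x1b->0x08 len=6 : 82 97 db ad 47 62
[1] 0x0d->0x1b len=5 : 62 91 ab 25 cc
[2] 0x00->0x0c len=8 : 0b 1c 39 70 45 b3 c0 4b
[3] 0x0b->0x21 len=3 : ad 0b 1c
[4] 0x03->0x0a len=4 : 70 45 b3 c0
query mem[0x1a]=0x4b, mem[0x13]=0x4b, mem[0x1f]=0xcc, mem[0x23]=0x1c, mem[0x08]=0x82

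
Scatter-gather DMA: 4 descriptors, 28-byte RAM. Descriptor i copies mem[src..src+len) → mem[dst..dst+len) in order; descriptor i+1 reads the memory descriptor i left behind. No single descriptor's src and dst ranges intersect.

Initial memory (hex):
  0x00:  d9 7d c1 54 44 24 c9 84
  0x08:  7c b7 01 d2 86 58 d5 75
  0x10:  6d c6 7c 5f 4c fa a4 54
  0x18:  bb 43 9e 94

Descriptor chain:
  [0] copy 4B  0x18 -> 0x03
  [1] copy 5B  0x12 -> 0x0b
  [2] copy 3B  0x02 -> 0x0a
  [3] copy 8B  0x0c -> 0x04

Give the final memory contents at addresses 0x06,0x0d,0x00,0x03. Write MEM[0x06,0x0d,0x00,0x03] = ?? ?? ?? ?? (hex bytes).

D0: mem[0x03..0x06] <- [bb 43 9e 94]
D1: mem[0x0b..0x0f] <- [7c 5f 4c fa a4]
D2: mem[0x0a..0x0c] <- [c1 bb 43]
D3: mem[0x04..0x0b] <- [43 4c fa a4 6d c6 7c 5f]
query mem[0x06]=0xfa, mem[0x0d]=0x4c, mem[0x00]=0xd9, mem[0x03]=0xbb

MEM[0x06,0x0d,0x00,0x03] = fa 4c d9 bb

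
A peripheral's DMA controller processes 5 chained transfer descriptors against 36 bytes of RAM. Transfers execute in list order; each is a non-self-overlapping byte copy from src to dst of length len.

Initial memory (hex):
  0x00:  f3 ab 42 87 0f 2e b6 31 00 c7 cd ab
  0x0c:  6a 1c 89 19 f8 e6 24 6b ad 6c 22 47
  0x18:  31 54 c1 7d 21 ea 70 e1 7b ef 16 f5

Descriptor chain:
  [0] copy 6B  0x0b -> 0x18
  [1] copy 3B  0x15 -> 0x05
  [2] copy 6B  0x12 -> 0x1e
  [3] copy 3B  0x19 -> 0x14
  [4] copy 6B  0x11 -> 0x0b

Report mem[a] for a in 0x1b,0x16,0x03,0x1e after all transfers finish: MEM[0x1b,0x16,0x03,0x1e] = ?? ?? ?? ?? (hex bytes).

[0] 0x0b->0x18 len=6 : ab 6a 1c 89 19 f8
[1] 0x15->0x05 len=3 : 6c 22 47
[2] 0x12->0x1e len=6 : 24 6b ad 6c 22 47
[3] 0x19->0x14 len=3 : 6a 1c 89
[4] 0x11->0x0b len=6 : e6 24 6b 6a 1c 89
query mem[0x1b]=0x89, mem[0x16]=0x89, mem[0x03]=0x87, mem[0x1e]=0x24

MEM[0x1b,0x16,0x03,0x1e] = 89 89 87 24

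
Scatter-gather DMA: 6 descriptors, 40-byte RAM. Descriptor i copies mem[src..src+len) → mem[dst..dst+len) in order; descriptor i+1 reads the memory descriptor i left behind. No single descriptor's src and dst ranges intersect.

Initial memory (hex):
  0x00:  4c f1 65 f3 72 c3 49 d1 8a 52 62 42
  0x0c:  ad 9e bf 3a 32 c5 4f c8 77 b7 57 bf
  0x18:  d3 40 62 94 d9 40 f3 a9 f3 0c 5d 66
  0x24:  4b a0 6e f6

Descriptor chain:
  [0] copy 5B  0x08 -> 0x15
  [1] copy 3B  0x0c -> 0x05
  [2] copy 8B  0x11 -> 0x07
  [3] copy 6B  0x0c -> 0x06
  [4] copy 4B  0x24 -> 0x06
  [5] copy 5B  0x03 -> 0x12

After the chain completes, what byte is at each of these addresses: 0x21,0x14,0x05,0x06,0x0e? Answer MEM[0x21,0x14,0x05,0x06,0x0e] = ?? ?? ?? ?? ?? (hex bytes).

MEM[0x21,0x14,0x05,0x06,0x0e] = 0c ad ad 4b 42

D0: mem[0x15..0x19] <- [8a 52 62 42 ad]
D1: mem[0x05..0x07] <- [ad 9e bf]
D2: mem[0x07..0x0e] <- [c5 4f c8 77 8a 52 62 42]
D3: mem[0x06..0x0b] <- [52 62 42 3a 32 c5]
D4: mem[0x06..0x09] <- [4b a0 6e f6]
D5: mem[0x12..0x16] <- [f3 72 ad 4b a0]
query mem[0x21]=0x0c, mem[0x14]=0xad, mem[0x05]=0xad, mem[0x06]=0x4b, mem[0x0e]=0x42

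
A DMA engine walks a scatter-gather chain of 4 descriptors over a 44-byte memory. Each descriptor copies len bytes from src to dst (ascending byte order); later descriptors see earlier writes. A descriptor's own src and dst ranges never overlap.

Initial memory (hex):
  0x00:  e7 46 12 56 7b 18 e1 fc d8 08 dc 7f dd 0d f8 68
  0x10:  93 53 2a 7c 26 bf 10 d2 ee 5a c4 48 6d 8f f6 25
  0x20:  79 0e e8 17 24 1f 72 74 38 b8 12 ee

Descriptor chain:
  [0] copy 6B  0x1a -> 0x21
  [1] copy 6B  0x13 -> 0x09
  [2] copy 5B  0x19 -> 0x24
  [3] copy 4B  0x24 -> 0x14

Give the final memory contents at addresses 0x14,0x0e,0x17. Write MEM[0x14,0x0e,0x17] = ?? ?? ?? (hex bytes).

MEM[0x14,0x0e,0x17] = 5a ee 6d

D0: mem[0x21..0x26] <- [c4 48 6d 8f f6 25]
D1: mem[0x09..0x0e] <- [7c 26 bf 10 d2 ee]
D2: mem[0x24..0x28] <- [5a c4 48 6d 8f]
D3: mem[0x14..0x17] <- [5a c4 48 6d]
query mem[0x14]=0x5a, mem[0x0e]=0xee, mem[0x17]=0x6d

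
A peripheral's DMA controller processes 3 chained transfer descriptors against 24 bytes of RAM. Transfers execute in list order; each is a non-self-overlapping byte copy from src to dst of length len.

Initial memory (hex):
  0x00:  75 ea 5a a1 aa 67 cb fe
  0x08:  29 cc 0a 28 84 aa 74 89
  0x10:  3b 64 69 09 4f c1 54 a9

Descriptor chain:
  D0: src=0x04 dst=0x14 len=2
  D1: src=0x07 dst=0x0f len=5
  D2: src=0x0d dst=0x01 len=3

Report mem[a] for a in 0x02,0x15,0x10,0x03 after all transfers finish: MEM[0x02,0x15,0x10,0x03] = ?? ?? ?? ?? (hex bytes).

MEM[0x02,0x15,0x10,0x03] = 74 67 29 fe

[0] 0x04->0x14 len=2 : aa 67
[1] 0x07->0x0f len=5 : fe 29 cc 0a 28
[2] 0x0d->0x01 len=3 : aa 74 fe
query mem[0x02]=0x74, mem[0x15]=0x67, mem[0x10]=0x29, mem[0x03]=0xfe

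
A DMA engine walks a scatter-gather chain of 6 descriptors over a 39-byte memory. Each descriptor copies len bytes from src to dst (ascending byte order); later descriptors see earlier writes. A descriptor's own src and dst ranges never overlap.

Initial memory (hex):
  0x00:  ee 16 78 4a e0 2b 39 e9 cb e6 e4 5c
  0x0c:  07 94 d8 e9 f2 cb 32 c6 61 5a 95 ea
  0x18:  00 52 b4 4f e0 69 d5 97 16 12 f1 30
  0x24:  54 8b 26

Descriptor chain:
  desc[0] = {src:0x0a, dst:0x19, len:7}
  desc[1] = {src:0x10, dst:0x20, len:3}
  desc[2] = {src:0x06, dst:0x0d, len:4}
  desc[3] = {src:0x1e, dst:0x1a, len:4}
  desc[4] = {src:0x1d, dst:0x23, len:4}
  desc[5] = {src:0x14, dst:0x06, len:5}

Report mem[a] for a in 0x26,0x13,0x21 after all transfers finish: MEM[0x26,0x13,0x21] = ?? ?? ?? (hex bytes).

D0: mem[0x19..0x1f] <- [e4 5c 07 94 d8 e9 f2]
D1: mem[0x20..0x22] <- [f2 cb 32]
D2: mem[0x0d..0x10] <- [39 e9 cb e6]
D3: mem[0x1a..0x1d] <- [e9 f2 f2 cb]
D4: mem[0x23..0x26] <- [cb e9 f2 f2]
D5: mem[0x06..0x0a] <- [61 5a 95 ea 00]
query mem[0x26]=0xf2, mem[0x13]=0xc6, mem[0x21]=0xcb

MEM[0x26,0x13,0x21] = f2 c6 cb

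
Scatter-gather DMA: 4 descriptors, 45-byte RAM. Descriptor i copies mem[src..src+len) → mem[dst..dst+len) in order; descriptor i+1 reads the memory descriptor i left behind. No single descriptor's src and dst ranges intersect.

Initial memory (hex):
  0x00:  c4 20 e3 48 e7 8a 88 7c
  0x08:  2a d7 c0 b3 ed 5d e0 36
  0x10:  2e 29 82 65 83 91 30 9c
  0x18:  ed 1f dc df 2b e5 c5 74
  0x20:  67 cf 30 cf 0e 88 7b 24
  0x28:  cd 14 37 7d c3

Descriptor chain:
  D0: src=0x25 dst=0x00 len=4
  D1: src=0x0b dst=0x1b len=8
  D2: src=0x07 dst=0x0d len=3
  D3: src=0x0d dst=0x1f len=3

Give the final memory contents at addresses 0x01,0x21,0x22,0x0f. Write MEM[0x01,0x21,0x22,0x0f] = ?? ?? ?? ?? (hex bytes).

[0] 0x25->0x00 len=4 : 88 7b 24 cd
[1] 0x0b->0x1b len=8 : b3 ed 5d e0 36 2e 29 82
[2] 0x07->0x0d len=3 : 7c 2a d7
[3] 0x0d->0x1f len=3 : 7c 2a d7
query mem[0x01]=0x7b, mem[0x21]=0xd7, mem[0x22]=0x82, mem[0x0f]=0xd7

MEM[0x01,0x21,0x22,0x0f] = 7b d7 82 d7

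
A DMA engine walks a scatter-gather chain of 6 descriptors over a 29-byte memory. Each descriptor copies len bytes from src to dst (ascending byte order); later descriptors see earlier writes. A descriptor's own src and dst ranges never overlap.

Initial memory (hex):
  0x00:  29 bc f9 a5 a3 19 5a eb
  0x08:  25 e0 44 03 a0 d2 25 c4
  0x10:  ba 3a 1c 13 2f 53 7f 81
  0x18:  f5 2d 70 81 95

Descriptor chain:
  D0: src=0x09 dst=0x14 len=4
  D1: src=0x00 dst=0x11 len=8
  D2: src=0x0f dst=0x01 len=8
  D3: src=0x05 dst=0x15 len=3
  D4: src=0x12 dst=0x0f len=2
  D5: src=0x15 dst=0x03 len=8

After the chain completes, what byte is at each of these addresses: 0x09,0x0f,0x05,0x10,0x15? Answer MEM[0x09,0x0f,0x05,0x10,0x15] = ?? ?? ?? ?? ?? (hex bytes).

[0] 0x09->0x14 len=4 : e0 44 03 a0
[1] 0x00->0x11 len=8 : 29 bc f9 a5 a3 19 5a eb
[2] 0x0f->0x01 len=8 : c4 ba 29 bc f9 a5 a3 19
[3] 0x05->0x15 len=3 : f9 a5 a3
[4] 0x12->0x0f len=2 : bc f9
[5] 0x15->0x03 len=8 : f9 a5 a3 eb 2d 70 81 95
query mem[0x09]=0x81, mem[0x0f]=0xbc, mem[0x05]=0xa3, mem[0x10]=0xf9, mem[0x15]=0xf9

MEM[0x09,0x0f,0x05,0x10,0x15] = 81 bc a3 f9 f9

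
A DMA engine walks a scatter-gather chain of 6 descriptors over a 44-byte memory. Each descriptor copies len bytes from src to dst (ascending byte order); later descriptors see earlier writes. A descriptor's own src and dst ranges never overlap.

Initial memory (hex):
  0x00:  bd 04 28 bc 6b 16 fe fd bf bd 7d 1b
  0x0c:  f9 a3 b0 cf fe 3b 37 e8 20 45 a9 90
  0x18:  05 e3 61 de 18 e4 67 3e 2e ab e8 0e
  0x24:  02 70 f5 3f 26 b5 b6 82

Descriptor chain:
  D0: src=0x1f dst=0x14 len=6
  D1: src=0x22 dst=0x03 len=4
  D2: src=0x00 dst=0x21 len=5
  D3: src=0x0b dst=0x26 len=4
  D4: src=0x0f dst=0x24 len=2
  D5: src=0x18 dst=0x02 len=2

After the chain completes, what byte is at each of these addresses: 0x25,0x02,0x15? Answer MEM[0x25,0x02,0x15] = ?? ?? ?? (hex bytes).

#0 dst[0x14+6] := {0x3e,0x2e,0xab,0xe8,0x0e,0x02}
#1 dst[0x03+4] := {0xe8,0x0e,0x02,0x70}
#2 dst[0x21+5] := {0xbd,0x04,0x28,0xe8,0x0e}
#3 dst[0x26+4] := {0x1b,0xf9,0xa3,0xb0}
#4 dst[0x24+2] := {0xcf,0xfe}
#5 dst[0x02+2] := {0x0e,0x02}
query mem[0x25]=0xfe, mem[0x02]=0x0e, mem[0x15]=0x2e

MEM[0x25,0x02,0x15] = fe 0e 2e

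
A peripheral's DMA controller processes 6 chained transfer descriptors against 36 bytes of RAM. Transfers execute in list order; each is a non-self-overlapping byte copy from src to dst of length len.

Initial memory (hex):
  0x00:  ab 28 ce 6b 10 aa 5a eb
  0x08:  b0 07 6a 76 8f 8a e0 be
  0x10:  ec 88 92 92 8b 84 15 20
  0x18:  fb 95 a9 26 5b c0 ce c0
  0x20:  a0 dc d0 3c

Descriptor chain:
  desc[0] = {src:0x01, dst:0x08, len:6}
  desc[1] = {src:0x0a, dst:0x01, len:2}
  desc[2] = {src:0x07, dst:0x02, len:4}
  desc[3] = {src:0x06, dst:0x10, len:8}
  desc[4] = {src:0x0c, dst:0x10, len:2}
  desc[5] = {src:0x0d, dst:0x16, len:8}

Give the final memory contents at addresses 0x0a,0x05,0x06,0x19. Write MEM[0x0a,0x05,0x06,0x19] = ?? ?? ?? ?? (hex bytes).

MEM[0x0a,0x05,0x06,0x19] = 6b 6b 5a aa

#0 dst[0x08+6] := {0x28,0xce,0x6b,0x10,0xaa,0x5a}
#1 dst[0x01+2] := {0x6b,0x10}
#2 dst[0x02+4] := {0xeb,0x28,0xce,0x6b}
#3 dst[0x10+8] := {0x5a,0xeb,0x28,0xce,0x6b,0x10,0xaa,0x5a}
#4 dst[0x10+2] := {0xaa,0x5a}
#5 dst[0x16+8] := {0x5a,0xe0,0xbe,0xaa,0x5a,0x28,0xce,0x6b}
query mem[0x0a]=0x6b, mem[0x05]=0x6b, mem[0x06]=0x5a, mem[0x19]=0xaa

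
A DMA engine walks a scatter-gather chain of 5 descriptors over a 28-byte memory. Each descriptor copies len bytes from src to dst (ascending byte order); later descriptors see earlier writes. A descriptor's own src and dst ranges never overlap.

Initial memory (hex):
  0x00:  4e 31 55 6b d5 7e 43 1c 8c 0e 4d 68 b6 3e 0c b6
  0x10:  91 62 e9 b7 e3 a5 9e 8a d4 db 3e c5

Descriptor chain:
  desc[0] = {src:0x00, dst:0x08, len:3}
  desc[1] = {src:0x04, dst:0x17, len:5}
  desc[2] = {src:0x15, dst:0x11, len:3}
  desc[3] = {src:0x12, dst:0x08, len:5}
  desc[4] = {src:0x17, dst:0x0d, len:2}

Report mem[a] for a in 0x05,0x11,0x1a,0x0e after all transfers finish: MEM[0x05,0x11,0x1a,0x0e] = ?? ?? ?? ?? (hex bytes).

MEM[0x05,0x11,0x1a,0x0e] = 7e a5 1c 7e

[0] 0x00->0x08 len=3 : 4e 31 55
[1] 0x04->0x17 len=5 : d5 7e 43 1c 4e
[2] 0x15->0x11 len=3 : a5 9e d5
[3] 0x12->0x08 len=5 : 9e d5 e3 a5 9e
[4] 0x17->0x0d len=2 : d5 7e
query mem[0x05]=0x7e, mem[0x11]=0xa5, mem[0x1a]=0x1c, mem[0x0e]=0x7e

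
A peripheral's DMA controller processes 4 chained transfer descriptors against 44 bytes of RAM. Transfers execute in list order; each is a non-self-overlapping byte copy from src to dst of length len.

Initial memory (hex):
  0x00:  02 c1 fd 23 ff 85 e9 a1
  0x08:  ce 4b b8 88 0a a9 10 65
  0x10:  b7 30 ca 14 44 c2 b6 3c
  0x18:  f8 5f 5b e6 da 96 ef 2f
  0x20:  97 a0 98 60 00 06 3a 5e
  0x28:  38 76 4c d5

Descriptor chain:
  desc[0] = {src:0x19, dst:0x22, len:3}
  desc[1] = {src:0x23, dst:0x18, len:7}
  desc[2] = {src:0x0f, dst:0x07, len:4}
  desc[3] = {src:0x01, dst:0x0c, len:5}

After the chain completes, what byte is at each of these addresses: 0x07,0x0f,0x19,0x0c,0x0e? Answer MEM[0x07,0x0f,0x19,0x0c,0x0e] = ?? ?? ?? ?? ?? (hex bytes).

MEM[0x07,0x0f,0x19,0x0c,0x0e] = 65 ff e6 c1 23

[0] 0x19->0x22 len=3 : 5f 5b e6
[1] 0x23->0x18 len=7 : 5b e6 06 3a 5e 38 76
[2] 0x0f->0x07 len=4 : 65 b7 30 ca
[3] 0x01->0x0c len=5 : c1 fd 23 ff 85
query mem[0x07]=0x65, mem[0x0f]=0xff, mem[0x19]=0xe6, mem[0x0c]=0xc1, mem[0x0e]=0x23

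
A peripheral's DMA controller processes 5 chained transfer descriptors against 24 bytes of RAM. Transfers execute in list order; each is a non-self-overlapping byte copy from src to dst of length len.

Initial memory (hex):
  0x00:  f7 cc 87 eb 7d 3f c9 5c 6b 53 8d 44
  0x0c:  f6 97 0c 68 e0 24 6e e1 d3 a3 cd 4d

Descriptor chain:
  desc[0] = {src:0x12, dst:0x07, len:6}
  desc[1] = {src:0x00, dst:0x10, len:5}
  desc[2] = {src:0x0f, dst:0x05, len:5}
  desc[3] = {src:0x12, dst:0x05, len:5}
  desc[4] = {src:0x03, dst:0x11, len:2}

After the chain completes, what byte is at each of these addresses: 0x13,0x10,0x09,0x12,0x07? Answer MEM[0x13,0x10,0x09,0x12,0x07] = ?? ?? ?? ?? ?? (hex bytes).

#0 dst[0x07+6] := {0x6e,0xe1,0xd3,0xa3,0xcd,0x4d}
#1 dst[0x10+5] := {0xf7,0xcc,0x87,0xeb,0x7d}
#2 dst[0x05+5] := {0x68,0xf7,0xcc,0x87,0xeb}
#3 dst[0x05+5] := {0x87,0xeb,0x7d,0xa3,0xcd}
#4 dst[0x11+2] := {0xeb,0x7d}
query mem[0x13]=0xeb, mem[0x10]=0xf7, mem[0x09]=0xcd, mem[0x12]=0x7d, mem[0x07]=0x7d

MEM[0x13,0x10,0x09,0x12,0x07] = eb f7 cd 7d 7d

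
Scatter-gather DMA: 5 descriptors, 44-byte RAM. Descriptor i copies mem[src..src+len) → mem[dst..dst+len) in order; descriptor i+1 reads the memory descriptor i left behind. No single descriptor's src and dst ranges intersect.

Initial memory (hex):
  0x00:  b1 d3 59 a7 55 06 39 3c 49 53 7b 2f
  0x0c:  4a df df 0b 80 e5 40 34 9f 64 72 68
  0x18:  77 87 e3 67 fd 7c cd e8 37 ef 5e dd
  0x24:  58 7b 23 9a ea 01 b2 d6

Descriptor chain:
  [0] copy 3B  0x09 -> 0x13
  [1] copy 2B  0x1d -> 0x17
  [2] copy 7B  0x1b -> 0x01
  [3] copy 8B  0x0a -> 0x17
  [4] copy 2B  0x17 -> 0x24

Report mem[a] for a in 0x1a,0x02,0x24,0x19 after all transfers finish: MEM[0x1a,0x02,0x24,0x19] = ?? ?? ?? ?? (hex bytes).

[0] 0x09->0x13 len=3 : 53 7b 2f
[1] 0x1d->0x17 len=2 : 7c cd
[2] 0x1b->0x01 len=7 : 67 fd 7c cd e8 37 ef
[3] 0x0a->0x17 len=8 : 7b 2f 4a df df 0b 80 e5
[4] 0x17->0x24 len=2 : 7b 2f
query mem[0x1a]=0xdf, mem[0x02]=0xfd, mem[0x24]=0x7b, mem[0x19]=0x4a

MEM[0x1a,0x02,0x24,0x19] = df fd 7b 4a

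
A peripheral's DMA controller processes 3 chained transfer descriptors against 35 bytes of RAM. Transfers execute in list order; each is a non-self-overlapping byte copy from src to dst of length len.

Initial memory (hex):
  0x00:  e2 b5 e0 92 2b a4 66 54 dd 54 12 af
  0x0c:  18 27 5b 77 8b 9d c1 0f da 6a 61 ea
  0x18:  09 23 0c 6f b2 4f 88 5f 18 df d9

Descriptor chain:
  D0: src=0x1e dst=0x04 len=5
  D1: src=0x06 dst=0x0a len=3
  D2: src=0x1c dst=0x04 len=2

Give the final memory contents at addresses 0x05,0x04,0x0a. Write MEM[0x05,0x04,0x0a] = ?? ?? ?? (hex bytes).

#0 dst[0x04+5] := {0x88,0x5f,0x18,0xdf,0xd9}
#1 dst[0x0a+3] := {0x18,0xdf,0xd9}
#2 dst[0x04+2] := {0xb2,0x4f}
query mem[0x05]=0x4f, mem[0x04]=0xb2, mem[0x0a]=0x18

MEM[0x05,0x04,0x0a] = 4f b2 18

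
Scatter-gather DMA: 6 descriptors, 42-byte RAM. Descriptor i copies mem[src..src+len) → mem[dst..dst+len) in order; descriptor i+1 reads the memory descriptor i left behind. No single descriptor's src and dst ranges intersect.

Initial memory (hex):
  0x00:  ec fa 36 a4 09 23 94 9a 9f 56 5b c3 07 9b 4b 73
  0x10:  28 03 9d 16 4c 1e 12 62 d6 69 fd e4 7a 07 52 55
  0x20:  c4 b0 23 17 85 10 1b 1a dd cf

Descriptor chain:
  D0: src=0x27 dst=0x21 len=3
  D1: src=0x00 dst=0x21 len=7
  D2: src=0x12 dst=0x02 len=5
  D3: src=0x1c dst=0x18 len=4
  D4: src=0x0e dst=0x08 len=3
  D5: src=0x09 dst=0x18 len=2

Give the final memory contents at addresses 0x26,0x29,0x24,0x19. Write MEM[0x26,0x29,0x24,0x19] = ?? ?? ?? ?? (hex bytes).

[0] 0x27->0x21 len=3 : 1a dd cf
[1] 0x00->0x21 len=7 : ec fa 36 a4 09 23 94
[2] 0x12->0x02 len=5 : 9d 16 4c 1e 12
[3] 0x1c->0x18 len=4 : 7a 07 52 55
[4] 0x0e->0x08 len=3 : 4b 73 28
[5] 0x09->0x18 len=2 : 73 28
query mem[0x26]=0x23, mem[0x29]=0xcf, mem[0x24]=0xa4, mem[0x19]=0x28

MEM[0x26,0x29,0x24,0x19] = 23 cf a4 28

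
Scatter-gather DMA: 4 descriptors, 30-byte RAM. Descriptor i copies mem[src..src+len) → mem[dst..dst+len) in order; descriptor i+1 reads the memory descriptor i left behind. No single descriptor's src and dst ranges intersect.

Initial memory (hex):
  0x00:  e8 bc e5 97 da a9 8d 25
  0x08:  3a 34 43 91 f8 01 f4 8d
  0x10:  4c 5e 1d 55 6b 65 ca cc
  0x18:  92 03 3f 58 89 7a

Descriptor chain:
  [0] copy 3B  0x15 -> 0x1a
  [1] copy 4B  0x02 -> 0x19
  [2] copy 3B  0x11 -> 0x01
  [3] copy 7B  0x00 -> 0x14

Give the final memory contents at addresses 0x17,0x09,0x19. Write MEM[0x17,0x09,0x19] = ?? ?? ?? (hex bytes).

D0: mem[0x1a..0x1c] <- [65 ca cc]
D1: mem[0x19..0x1c] <- [e5 97 da a9]
D2: mem[0x01..0x03] <- [5e 1d 55]
D3: mem[0x14..0x1a] <- [e8 5e 1d 55 da a9 8d]
query mem[0x17]=0x55, mem[0x09]=0x34, mem[0x19]=0xa9

MEM[0x17,0x09,0x19] = 55 34 a9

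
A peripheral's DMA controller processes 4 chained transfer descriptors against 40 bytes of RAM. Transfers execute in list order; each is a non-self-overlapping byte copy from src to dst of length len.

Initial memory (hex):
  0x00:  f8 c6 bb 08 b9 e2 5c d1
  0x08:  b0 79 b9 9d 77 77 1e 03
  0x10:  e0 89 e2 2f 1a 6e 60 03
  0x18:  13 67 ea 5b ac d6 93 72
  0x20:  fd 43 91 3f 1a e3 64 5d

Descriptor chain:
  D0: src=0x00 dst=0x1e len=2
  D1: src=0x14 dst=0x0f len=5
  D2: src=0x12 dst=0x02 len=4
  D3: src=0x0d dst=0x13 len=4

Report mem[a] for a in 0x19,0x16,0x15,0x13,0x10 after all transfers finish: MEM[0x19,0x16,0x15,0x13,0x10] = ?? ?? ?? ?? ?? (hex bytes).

MEM[0x19,0x16,0x15,0x13,0x10] = 67 6e 1a 77 6e

  after D0: wrote 2B at 0x1e = f8c6
  after D1: wrote 5B at 0x0f = 1a6e600313
  after D2: wrote 4B at 0x02 = 03131a6e
  after D3: wrote 4B at 0x13 = 771e1a6e
query mem[0x19]=0x67, mem[0x16]=0x6e, mem[0x15]=0x1a, mem[0x13]=0x77, mem[0x10]=0x6e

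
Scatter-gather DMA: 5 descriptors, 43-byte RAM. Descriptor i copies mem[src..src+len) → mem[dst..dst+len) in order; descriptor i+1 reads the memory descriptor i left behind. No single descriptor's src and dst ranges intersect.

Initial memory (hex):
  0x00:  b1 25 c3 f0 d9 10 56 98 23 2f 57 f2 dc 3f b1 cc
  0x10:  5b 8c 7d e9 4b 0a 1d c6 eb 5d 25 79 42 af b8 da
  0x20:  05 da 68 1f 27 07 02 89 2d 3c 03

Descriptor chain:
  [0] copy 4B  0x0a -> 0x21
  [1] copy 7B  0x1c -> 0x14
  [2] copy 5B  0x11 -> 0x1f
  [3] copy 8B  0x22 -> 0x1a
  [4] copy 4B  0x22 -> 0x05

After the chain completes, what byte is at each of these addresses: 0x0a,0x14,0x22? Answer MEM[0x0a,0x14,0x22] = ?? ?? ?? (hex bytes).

MEM[0x0a,0x14,0x22] = 57 42 42

D0: mem[0x21..0x24] <- [57 f2 dc 3f]
D1: mem[0x14..0x1a] <- [42 af b8 da 05 57 f2]
D2: mem[0x1f..0x23] <- [8c 7d e9 42 af]
D3: mem[0x1a..0x21] <- [42 af 3f 07 02 89 2d 3c]
D4: mem[0x05..0x08] <- [42 af 3f 07]
query mem[0x0a]=0x57, mem[0x14]=0x42, mem[0x22]=0x42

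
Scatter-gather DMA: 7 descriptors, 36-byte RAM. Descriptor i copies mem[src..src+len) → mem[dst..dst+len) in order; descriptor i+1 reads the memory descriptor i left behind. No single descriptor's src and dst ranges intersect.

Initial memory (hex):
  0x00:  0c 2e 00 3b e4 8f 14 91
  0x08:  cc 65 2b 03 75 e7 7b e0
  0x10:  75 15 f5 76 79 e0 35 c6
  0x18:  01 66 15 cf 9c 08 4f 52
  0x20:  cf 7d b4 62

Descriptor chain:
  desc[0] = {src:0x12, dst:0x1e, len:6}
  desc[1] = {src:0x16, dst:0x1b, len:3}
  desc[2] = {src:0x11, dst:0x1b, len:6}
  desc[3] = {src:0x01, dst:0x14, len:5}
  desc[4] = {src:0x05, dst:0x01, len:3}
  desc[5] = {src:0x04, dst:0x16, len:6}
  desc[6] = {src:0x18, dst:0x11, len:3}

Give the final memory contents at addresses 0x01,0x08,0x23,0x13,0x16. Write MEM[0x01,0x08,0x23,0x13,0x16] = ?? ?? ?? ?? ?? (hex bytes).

#0 dst[0x1e+6] := {0xf5,0x76,0x79,0xe0,0x35,0xc6}
#1 dst[0x1b+3] := {0x35,0xc6,0x01}
#2 dst[0x1b+6] := {0x15,0xf5,0x76,0x79,0xe0,0x35}
#3 dst[0x14+5] := {0x2e,0x00,0x3b,0xe4,0x8f}
#4 dst[0x01+3] := {0x8f,0x14,0x91}
#5 dst[0x16+6] := {0xe4,0x8f,0x14,0x91,0xcc,0x65}
#6 dst[0x11+3] := {0x14,0x91,0xcc}
query mem[0x01]=0x8f, mem[0x08]=0xcc, mem[0x23]=0xc6, mem[0x13]=0xcc, mem[0x16]=0xe4

MEM[0x01,0x08,0x23,0x13,0x16] = 8f cc c6 cc e4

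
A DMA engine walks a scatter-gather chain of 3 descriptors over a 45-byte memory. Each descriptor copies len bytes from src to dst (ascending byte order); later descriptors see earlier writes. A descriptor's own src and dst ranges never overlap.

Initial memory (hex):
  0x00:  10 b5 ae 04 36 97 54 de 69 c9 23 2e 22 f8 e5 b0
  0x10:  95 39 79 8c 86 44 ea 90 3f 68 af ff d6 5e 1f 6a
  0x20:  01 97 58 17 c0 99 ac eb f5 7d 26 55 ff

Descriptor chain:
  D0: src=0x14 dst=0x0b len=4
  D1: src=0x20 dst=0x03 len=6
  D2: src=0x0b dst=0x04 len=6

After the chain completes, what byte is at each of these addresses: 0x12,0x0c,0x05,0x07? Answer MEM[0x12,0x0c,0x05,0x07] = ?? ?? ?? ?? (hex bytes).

#0 dst[0x0b+4] := {0x86,0x44,0xea,0x90}
#1 dst[0x03+6] := {0x01,0x97,0x58,0x17,0xc0,0x99}
#2 dst[0x04+6] := {0x86,0x44,0xea,0x90,0xb0,0x95}
query mem[0x12]=0x79, mem[0x0c]=0x44, mem[0x05]=0x44, mem[0x07]=0x90

MEM[0x12,0x0c,0x05,0x07] = 79 44 44 90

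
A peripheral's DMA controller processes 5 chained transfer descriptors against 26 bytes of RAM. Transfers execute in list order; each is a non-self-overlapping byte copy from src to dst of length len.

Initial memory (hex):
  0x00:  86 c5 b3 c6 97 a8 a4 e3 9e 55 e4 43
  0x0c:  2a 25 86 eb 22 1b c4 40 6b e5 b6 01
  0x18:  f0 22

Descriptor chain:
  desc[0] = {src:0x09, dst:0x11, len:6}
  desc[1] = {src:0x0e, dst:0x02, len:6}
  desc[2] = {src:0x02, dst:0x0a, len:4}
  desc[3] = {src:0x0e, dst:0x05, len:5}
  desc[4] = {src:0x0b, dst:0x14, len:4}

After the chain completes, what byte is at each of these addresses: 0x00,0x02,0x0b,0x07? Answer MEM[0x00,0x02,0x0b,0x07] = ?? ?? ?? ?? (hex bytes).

D0: mem[0x11..0x16] <- [55 e4 43 2a 25 86]
D1: mem[0x02..0x07] <- [86 eb 22 55 e4 43]
D2: mem[0x0a..0x0d] <- [86 eb 22 55]
D3: mem[0x05..0x09] <- [86 eb 22 55 e4]
D4: mem[0x14..0x17] <- [eb 22 55 86]
query mem[0x00]=0x86, mem[0x02]=0x86, mem[0x0b]=0xeb, mem[0x07]=0x22

MEM[0x00,0x02,0x0b,0x07] = 86 86 eb 22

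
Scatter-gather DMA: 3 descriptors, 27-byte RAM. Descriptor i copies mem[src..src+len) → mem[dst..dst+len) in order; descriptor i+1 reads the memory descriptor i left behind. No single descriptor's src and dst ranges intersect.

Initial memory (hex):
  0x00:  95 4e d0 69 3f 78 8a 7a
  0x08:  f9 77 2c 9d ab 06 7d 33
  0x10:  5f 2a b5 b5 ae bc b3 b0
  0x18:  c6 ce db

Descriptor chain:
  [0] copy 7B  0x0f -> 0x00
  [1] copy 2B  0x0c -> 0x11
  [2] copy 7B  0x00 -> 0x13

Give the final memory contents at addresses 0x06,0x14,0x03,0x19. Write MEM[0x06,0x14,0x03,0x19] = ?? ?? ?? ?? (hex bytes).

MEM[0x06,0x14,0x03,0x19] = bc 5f b5 bc

[0] 0x0f->0x00 len=7 : 33 5f 2a b5 b5 ae bc
[1] 0x0c->0x11 len=2 : ab 06
[2] 0x00->0x13 len=7 : 33 5f 2a b5 b5 ae bc
query mem[0x06]=0xbc, mem[0x14]=0x5f, mem[0x03]=0xb5, mem[0x19]=0xbc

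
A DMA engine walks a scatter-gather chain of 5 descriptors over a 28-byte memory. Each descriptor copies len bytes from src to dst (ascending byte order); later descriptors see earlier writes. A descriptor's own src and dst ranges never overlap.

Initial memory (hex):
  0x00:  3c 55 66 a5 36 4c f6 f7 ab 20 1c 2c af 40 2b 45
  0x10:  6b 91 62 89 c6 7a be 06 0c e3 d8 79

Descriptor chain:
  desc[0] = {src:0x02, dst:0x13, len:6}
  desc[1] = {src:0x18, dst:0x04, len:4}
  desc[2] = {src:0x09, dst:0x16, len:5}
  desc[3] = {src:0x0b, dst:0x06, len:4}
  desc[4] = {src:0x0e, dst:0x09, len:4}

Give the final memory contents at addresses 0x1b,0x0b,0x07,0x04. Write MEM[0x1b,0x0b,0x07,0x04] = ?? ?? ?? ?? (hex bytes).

MEM[0x1b,0x0b,0x07,0x04] = 79 6b af f7

[0] 0x02->0x13 len=6 : 66 a5 36 4c f6 f7
[1] 0x18->0x04 len=4 : f7 e3 d8 79
[2] 0x09->0x16 len=5 : 20 1c 2c af 40
[3] 0x0b->0x06 len=4 : 2c af 40 2b
[4] 0x0e->0x09 len=4 : 2b 45 6b 91
query mem[0x1b]=0x79, mem[0x0b]=0x6b, mem[0x07]=0xaf, mem[0x04]=0xf7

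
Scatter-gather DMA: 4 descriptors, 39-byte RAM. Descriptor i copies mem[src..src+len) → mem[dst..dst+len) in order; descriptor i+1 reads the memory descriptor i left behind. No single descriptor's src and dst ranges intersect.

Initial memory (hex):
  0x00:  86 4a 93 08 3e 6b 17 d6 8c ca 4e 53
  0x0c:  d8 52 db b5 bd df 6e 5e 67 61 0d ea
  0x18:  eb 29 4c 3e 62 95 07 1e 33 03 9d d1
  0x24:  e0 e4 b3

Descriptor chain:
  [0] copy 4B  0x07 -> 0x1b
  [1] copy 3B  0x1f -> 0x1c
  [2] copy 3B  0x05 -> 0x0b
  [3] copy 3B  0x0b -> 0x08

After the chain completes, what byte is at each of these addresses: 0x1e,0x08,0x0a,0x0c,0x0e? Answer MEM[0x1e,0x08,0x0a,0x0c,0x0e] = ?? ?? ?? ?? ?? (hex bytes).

D0: mem[0x1b..0x1e] <- [d6 8c ca 4e]
D1: mem[0x1c..0x1e] <- [1e 33 03]
D2: mem[0x0b..0x0d] <- [6b 17 d6]
D3: mem[0x08..0x0a] <- [6b 17 d6]
query mem[0x1e]=0x03, mem[0x08]=0x6b, mem[0x0a]=0xd6, mem[0x0c]=0x17, mem[0x0e]=0xdb

MEM[0x1e,0x08,0x0a,0x0c,0x0e] = 03 6b d6 17 db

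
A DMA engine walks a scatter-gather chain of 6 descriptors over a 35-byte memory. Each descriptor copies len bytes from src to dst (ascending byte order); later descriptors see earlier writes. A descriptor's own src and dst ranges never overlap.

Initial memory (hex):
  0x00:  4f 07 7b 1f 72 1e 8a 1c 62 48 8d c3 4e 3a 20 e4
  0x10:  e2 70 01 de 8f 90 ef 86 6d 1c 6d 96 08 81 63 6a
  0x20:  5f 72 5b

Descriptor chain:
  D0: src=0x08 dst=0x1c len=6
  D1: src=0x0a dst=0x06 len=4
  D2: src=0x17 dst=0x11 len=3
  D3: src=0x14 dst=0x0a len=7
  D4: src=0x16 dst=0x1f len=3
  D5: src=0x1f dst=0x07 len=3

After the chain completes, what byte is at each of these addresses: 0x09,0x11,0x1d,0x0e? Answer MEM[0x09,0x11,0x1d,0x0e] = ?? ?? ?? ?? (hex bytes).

MEM[0x09,0x11,0x1d,0x0e] = 6d 86 48 6d

[0] 0x08->0x1c len=6 : 62 48 8d c3 4e 3a
[1] 0x0a->0x06 len=4 : 8d c3 4e 3a
[2] 0x17->0x11 len=3 : 86 6d 1c
[3] 0x14->0x0a len=7 : 8f 90 ef 86 6d 1c 6d
[4] 0x16->0x1f len=3 : ef 86 6d
[5] 0x1f->0x07 len=3 : ef 86 6d
query mem[0x09]=0x6d, mem[0x11]=0x86, mem[0x1d]=0x48, mem[0x0e]=0x6d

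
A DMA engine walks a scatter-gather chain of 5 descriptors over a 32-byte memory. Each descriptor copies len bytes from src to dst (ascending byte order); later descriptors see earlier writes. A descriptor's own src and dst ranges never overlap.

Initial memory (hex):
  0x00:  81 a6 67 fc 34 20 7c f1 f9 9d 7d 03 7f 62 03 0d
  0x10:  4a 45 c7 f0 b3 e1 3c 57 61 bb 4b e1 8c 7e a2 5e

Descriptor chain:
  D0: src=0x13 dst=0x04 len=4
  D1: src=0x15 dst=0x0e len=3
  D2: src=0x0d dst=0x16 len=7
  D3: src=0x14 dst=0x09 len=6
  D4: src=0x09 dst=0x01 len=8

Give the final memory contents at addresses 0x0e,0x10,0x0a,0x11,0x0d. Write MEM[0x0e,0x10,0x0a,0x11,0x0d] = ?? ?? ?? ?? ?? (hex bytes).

MEM[0x0e,0x10,0x0a,0x11,0x0d] = 57 57 e1 45 3c

D0: mem[0x04..0x07] <- [f0 b3 e1 3c]
D1: mem[0x0e..0x10] <- [e1 3c 57]
D2: mem[0x16..0x1c] <- [62 e1 3c 57 45 c7 f0]
D3: mem[0x09..0x0e] <- [b3 e1 62 e1 3c 57]
D4: mem[0x01..0x08] <- [b3 e1 62 e1 3c 57 3c 57]
query mem[0x0e]=0x57, mem[0x10]=0x57, mem[0x0a]=0xe1, mem[0x11]=0x45, mem[0x0d]=0x3c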